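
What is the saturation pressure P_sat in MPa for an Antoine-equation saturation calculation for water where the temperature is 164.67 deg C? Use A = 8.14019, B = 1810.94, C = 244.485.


P_sat = 10^(A - B/(C + T)) / 760 * 0.101325
P_sat = 10^(8.14019 - 1810.94/(244.485 + 164.67)) / 760 * 0.101325
P_sat = 0.69031 MPa


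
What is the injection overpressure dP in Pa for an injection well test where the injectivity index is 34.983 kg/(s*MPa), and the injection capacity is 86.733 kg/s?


dP = mdot * 1000 / II
dP = 86.733 * 1000 / 34.983
dP = 2479.290 kPa
Convert: 2479.290 kPa * 1000.0 = 2.4793e+06 Pa
dP = 2.4793e+06 Pa


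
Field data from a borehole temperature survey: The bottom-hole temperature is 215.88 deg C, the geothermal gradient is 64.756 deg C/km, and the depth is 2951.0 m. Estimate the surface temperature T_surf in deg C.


T_surf = T_d - grad * d / 1000
T_surf = 215.88 - 64.756 * 2951.0 / 1000
T_surf = 24.785 deg C


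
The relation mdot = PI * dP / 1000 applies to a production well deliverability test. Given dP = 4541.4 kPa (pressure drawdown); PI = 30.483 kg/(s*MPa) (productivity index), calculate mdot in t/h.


mdot = PI * dP / 1000
mdot = 30.483 * 4541.4 / 1000
mdot = 138.4355 kg/s
Convert: 138.4355 kg/s * 3.6 = 498.37 t/h
mdot = 498.37 t/h


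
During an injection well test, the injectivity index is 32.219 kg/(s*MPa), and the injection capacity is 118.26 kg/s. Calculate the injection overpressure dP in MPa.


dP = mdot * 1000 / II
dP = 118.26 * 1000 / 32.219
dP = 3670.505 kPa
Convert: 3670.505 kPa * 0.001 = 3.6705 MPa
dP = 3.6705 MPa


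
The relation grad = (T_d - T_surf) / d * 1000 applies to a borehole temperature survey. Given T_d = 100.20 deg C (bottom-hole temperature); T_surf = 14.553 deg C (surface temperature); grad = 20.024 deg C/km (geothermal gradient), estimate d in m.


d = (T_d - T_surf) / grad * 1000
d = (100.20 - 14.553) / 20.024 * 1000
d = 4277.2 m


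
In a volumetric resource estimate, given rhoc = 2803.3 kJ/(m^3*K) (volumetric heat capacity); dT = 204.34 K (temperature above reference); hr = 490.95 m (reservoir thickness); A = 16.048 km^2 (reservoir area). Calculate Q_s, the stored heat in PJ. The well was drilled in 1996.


Step 1: Vr = A*1e6*hr = 16.048*1e6*490.95 = 7.878766e+09 m^3
Step 2: Q_s = Vr*rhoc*dT/1e12 = 7.878766e+09*2803.3*204.34/1e12 = 4513.2 PJ
Q_s = 4513.2 PJ


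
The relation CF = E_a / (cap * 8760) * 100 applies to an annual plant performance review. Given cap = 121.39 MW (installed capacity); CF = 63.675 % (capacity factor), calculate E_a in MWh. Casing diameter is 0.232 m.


E_a = CF / 100 * cap * 8760
E_a = 63.675 / 100 * 121.39 * 8760
E_a = 6.7710e+05 MWh


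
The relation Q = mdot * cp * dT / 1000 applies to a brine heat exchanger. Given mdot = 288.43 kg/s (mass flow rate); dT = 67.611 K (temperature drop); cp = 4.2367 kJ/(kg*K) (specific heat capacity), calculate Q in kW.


Q = mdot * cp * dT / 1000
Q = 288.43 * 4.2367 * 67.611 / 1000
Q = 82.62006 MW
Convert: 82.62006 MW * 1000.0 = 82620 kW
Q = 82620 kW


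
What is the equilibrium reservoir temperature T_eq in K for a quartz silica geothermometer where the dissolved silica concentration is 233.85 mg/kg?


T_eq = 1309 / (5.19 - log10(SiO2)) - 273.15
T_eq = 1309 / (5.19 - log10(233.85)) - 273.15
T_eq = 190.8596 deg C
Convert to K: 190.8596 + 273.15 = 464.01 K
T_eq = 464.01 K


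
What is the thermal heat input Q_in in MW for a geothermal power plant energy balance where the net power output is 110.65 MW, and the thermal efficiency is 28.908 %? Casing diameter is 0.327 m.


Q_in = W_net / (eta / 100)
Q_in = 110.65 / (28.908 / 100)
Q_in = 382.77 MW


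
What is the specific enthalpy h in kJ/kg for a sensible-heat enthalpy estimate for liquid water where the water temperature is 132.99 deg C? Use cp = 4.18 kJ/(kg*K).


h = cp * T
h = 4.18 * 132.99
h = 555.90 kJ/kg


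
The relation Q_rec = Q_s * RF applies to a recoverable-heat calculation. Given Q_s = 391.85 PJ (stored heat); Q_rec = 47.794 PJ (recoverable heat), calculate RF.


RF = Q_rec / Q_s
RF = 47.794 / 391.85
RF = 0.12197


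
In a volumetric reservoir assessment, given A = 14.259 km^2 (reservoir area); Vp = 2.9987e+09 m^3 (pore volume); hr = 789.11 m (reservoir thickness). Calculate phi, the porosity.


phi = Vp / (A * 1e6 * hr)
phi = 2.9987e+09 / (14.259 * 1e6 * 789.11)
phi = 0.26651


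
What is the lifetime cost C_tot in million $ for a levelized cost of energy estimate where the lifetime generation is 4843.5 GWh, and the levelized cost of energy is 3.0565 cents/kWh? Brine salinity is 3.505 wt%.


C_tot = LCOE / 100 * E_tot
C_tot = 3.0565 / 100 * 4843.5
C_tot = 148.04 million $


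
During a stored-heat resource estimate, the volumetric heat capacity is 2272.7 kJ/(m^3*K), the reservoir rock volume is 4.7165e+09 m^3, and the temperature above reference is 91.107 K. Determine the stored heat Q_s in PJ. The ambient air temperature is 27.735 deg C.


Q_s = Vr * rhoc * dT / 1e12
Q_s = 4.7165e+09 * 2272.7 * 91.107 / 1e12
Q_s = 976.59 PJ


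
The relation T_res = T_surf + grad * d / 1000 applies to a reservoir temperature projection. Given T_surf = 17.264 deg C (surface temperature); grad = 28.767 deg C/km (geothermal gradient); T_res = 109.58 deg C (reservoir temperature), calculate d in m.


d = (T_res - T_surf) / grad * 1000
d = (109.58 - 17.264) / 28.767 * 1000
d = 3209.1 m


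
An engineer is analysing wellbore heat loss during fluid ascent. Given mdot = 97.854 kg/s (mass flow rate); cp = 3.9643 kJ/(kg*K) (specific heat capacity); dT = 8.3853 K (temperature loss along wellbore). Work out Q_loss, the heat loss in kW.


Q_loss = mdot * cp * dT
Q_loss = 97.854 * 3.9643 * 8.3853
Q_loss = 3252.8 kW


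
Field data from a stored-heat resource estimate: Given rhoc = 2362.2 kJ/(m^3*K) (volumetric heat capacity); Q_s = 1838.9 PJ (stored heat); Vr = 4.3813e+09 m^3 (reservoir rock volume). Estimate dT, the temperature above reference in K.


dT = Q_s * 1e12 / (Vr * rhoc)
dT = 1838.9 * 1e12 / (4.3813e+09 * 2362.2)
dT = 177.68 K


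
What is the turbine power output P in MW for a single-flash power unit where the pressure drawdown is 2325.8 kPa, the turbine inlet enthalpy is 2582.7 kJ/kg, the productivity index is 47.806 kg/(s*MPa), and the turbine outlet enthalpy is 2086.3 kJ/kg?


Step 1: mdot = PI * dP / 1000 = 47.806 * 2325.8 / 1000 = 111.1872 kg/s
Step 2: P = mdot*(h_in - h_out)/1000 = 111.1872*(2582.7 - 2086.3)/1000 = 55.193 MW
P = 55.193 MW


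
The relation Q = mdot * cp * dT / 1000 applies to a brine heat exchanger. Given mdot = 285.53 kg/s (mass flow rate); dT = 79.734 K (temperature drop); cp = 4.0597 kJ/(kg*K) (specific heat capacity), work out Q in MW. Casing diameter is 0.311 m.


Q = mdot * cp * dT / 1000
Q = 285.53 * 4.0597 * 79.734 / 1000
Q = 92.425 MW


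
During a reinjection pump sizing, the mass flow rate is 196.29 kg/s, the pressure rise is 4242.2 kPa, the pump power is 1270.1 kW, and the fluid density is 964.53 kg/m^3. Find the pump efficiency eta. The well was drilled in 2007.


eta = mdot * dP / (rho * P_pump)
eta = 196.29 * 4242.2 / (964.53 * 1270.1)
eta = 0.67973


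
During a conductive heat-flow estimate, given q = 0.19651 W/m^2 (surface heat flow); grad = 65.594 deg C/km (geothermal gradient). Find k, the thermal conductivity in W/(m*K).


k = q * 1000 / grad
k = 0.19651 * 1000 / 65.594
k = 2.9959 W/(m*K)


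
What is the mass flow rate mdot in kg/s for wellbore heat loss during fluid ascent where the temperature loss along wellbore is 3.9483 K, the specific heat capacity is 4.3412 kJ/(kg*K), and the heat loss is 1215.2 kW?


mdot = Q_loss / (cp * dT)
mdot = 1215.2 / (4.3412 * 3.9483)
mdot = 70.897 kg/s


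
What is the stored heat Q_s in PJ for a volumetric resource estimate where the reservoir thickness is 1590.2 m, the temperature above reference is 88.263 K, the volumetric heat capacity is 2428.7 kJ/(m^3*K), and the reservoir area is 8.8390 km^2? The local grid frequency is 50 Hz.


Step 1: Vr = A*1e6*hr = 8.839*1e6*1590.2 = 1.405578e+10 m^3
Step 2: Q_s = Vr*rhoc*dT/1e12 = 1.405578e+10*2428.7*88.263/1e12 = 3013.1 PJ
Q_s = 3013.1 PJ


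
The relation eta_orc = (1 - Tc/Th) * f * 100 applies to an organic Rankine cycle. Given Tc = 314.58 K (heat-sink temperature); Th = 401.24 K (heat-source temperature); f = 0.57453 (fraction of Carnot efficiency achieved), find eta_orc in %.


eta_orc = (1 - Tc/Th) * f * 100
eta_orc = (1 - 314.58/401.24) * 0.57453 * 100
eta_orc = 12.409 %


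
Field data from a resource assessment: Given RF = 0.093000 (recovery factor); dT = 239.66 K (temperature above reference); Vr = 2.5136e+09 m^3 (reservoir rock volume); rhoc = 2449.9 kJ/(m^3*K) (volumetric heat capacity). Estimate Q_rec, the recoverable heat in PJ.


Step 1: Q_s = Vr*rhoc*dT/1e12 = 2.5136e+09*2449.9*239.66/1e12 = 1475.843 PJ
Step 2: Q_rec = Q_s * RF = 1475.843 * 0.093 = 137.25 PJ
Q_rec = 137.25 PJ


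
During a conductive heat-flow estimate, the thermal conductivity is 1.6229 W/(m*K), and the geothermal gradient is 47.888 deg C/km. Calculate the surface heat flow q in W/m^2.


q = k * grad / 1000
q = 1.6229 * 47.888 / 1000
q = 0.077717 W/m^2


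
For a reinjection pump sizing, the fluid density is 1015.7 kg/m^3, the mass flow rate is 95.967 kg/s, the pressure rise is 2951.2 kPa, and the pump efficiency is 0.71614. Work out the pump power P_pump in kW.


P_pump = mdot * dP / (rho * eta)
P_pump = 95.967 * 2951.2 / (1015.7 * 0.71614)
P_pump = 389.37 kW


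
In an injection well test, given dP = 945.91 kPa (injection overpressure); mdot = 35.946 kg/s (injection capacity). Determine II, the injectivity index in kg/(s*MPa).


II = mdot * 1000 / dP
II = 35.946 * 1000 / 945.91
II = 38.002 kg/(s*MPa)


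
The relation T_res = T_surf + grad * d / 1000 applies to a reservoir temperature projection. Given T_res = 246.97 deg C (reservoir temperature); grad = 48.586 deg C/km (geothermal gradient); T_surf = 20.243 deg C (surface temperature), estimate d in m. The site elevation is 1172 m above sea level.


d = (T_res - T_surf) / grad * 1000
d = (246.97 - 20.243) / 48.586 * 1000
d = 4666.5 m


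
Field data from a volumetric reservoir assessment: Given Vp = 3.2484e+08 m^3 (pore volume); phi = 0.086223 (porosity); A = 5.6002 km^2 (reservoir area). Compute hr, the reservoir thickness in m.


hr = Vp / (A * 1e6 * phi)
hr = 3.2484e+08 / (5.6002 * 1e6 * 0.086223)
hr = 672.73 m


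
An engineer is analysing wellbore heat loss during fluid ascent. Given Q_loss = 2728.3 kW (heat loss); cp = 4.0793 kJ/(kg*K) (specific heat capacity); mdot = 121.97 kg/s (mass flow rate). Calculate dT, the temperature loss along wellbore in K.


dT = Q_loss / (mdot * cp)
dT = 2728.3 / (121.97 * 4.0793)
dT = 5.4834 K


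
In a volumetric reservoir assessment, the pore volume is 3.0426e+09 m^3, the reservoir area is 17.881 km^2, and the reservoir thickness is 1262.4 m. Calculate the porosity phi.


phi = Vp / (A * 1e6 * hr)
phi = 3.0426e+09 / (17.881 * 1e6 * 1262.4)
phi = 0.13479


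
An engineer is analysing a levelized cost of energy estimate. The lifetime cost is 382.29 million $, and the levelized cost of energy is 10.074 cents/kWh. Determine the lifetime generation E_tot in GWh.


E_tot = C_tot / LCOE * 100
E_tot = 382.29 / 10.074 * 100
E_tot = 3794.8 GWh


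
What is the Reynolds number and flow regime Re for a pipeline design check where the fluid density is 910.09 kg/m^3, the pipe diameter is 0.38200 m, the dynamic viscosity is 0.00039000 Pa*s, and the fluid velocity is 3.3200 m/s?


Step 1: Re = rho*vel*D/mu = 910.09*3.32*0.382/0.00039 = 2.9595e+06
Step 2: Re = 2.9595e+06 > 4000, so flow is turbulent.
Re = 2.9595e+06 (turbulent)


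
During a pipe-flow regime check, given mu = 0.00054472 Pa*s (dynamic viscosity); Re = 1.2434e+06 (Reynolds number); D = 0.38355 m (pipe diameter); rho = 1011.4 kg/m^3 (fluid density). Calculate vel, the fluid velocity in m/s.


vel = Re * mu / (rho * D)
vel = 1.2434e+06 * 0.00054472 / (1011.4 * 0.38355)
vel = 1.7460 m/s


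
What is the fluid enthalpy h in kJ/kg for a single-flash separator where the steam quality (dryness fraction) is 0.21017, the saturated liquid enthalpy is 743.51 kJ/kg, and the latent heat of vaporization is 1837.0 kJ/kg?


h = hf + x * hfg
h = 743.51 + 0.21017 * 1837.0
h = 1129.6 kJ/kg


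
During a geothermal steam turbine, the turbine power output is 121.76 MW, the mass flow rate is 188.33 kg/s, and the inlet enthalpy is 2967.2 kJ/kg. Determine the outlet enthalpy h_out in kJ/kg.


h_out = h_in - P * 1000 / mdot
h_out = 2967.2 - 121.76 * 1000 / 188.33
h_out = 2320.7 kJ/kg


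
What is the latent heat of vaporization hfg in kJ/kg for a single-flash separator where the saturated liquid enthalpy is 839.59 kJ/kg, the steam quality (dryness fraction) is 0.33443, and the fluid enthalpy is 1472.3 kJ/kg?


hfg = (h - hf) / x
hfg = (1472.3 - 839.59) / 0.33443
hfg = 1891.9 kJ/kg


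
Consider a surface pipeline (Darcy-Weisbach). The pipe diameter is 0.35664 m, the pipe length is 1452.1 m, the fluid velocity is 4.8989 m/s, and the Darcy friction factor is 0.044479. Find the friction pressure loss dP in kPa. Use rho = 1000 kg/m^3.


dP = f * (L/D) * (rho*vel^2/2) / 1000
dP = 0.044479 * (1452.1/0.35664) * (1000*4.8989^2/2) / 1000
dP = 2173.1 kPa


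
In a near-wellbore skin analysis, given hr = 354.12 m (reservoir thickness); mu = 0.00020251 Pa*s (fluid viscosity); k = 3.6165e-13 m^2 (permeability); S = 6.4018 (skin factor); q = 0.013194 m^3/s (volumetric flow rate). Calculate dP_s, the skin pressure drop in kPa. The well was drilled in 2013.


dP_s = S * q * mu / (2*pi*k*hr) / 1000
dP_s = 6.4018 * 0.013194 * 0.00020251 / (2*pi*3.6165e-13*354.12) / 1000
dP_s = 21.257 kPa


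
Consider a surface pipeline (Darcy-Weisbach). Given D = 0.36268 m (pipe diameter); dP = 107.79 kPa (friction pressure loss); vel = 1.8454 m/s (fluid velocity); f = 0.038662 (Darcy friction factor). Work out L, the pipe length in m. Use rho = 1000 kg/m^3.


L = dP*1000*D / (f*rho*vel^2/2)
L = 107.79*1000*0.36268 / (0.038662*1000*1.8454^2/2)
L = 593.84 m


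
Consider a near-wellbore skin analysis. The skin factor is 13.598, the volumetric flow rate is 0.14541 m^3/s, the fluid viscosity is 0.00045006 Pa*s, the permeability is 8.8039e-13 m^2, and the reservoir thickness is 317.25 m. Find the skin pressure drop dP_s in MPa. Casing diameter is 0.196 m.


dP_s = S * q * mu / (2*pi*k*hr) / 1000
dP_s = 13.598 * 0.14541 * 0.00045006 / (2*pi*8.8039e-13*317.25) / 1000
dP_s = 507.0878 kPa
Convert: 507.0878 kPa * 0.001 = 0.50709 MPa
dP_s = 0.50709 MPa


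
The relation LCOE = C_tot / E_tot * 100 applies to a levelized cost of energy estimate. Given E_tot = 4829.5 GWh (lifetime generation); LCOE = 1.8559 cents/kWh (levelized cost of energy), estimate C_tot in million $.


C_tot = LCOE / 100 * E_tot
C_tot = 1.8559 / 100 * 4829.5
C_tot = 89.631 million $


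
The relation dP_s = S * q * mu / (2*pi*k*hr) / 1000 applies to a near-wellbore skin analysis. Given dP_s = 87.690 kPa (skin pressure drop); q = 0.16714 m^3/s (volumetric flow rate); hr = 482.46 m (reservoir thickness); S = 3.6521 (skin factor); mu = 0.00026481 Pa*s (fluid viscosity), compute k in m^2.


k = S*q*mu / (2*pi*dP_s*1000*hr)
k = 3.6521*0.16714*0.00026481 / (2*pi*87.690*1000*482.46)
k = 6.0809e-13 m^2


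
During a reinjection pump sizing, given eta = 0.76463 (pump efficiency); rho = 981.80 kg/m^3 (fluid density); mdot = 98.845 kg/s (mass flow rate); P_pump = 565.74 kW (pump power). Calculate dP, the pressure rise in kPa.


dP = P_pump * rho * eta / mdot
dP = 565.74 * 981.80 * 0.76463 / 98.845
dP = 4296.7 kPa


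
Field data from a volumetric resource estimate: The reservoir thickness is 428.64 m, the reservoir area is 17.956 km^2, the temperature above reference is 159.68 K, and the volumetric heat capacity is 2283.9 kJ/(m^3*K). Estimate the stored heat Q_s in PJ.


Step 1: Vr = A*1e6*hr = 17.956*1e6*428.64 = 7.696660e+09 m^3
Step 2: Q_s = Vr*rhoc*dT/1e12 = 7.696660e+09*2283.9*159.68/1e12 = 2806.9 PJ
Q_s = 2806.9 PJ


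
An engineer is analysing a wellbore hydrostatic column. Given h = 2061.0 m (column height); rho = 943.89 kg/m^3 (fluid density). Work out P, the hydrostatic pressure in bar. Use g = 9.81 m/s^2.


P = rho * g * h / 1e6
P = 943.89 * 9.81 * 2061.0 / 1e6
P = 19.08396 MPa
Convert: 19.08396 MPa * 10.0 = 190.84 bar
P = 190.84 bar


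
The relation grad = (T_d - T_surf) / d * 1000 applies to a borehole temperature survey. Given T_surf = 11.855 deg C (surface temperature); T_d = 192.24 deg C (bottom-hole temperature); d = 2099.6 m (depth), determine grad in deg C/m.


grad = (T_d - T_surf) / d * 1000
grad = (192.24 - 11.855) / 2099.6 * 1000
grad = 85.91398 deg C/km
Convert: 85.91398 deg C/km * 0.001 = 0.085914 deg C/m
grad = 0.085914 deg C/m


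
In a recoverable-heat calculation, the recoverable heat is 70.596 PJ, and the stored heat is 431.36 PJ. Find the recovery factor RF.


RF = Q_rec / Q_s
RF = 70.596 / 431.36
RF = 0.16366


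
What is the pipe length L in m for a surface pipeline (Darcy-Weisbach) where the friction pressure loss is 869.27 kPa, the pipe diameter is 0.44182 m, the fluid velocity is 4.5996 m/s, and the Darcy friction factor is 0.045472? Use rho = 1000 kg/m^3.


L = dP*1000*D / (f*rho*vel^2/2)
L = 869.27*1000*0.44182 / (0.045472*1000*4.5996^2/2)
L = 798.45 m


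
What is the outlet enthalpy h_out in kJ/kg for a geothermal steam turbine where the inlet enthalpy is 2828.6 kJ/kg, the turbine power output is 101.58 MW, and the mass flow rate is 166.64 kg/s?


h_out = h_in - P * 1000 / mdot
h_out = 2828.6 - 101.58 * 1000 / 166.64
h_out = 2219.0 kJ/kg


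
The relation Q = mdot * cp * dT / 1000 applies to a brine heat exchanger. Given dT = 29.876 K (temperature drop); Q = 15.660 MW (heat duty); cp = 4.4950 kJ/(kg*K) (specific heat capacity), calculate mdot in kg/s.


mdot = Q * 1000 / (cp * dT)
mdot = 15.660 * 1000 / (4.4950 * 29.876)
mdot = 116.61 kg/s


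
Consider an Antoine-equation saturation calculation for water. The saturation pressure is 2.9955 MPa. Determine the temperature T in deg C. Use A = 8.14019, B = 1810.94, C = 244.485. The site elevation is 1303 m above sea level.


T = B / (A - log10(P_sat * 760 / 0.101325)) - C
T = 1810.94 / (8.14019 - log10(2.9955 * 760 / 0.101325)) - 244.485
T = 233.51 deg C


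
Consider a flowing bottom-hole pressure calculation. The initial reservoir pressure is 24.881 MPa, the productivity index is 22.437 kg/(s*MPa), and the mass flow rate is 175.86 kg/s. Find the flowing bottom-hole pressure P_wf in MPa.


P_wf = P_i - mdot / PI
P_wf = 24.881 - 175.86 / 22.437
P_wf = 17.043 MPa


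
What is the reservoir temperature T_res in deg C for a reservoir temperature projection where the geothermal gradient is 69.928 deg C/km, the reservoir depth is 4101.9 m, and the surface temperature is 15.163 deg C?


T_res = T_surf + grad * d / 1000
T_res = 15.163 + 69.928 * 4101.9 / 1000
T_res = 302.00 deg C


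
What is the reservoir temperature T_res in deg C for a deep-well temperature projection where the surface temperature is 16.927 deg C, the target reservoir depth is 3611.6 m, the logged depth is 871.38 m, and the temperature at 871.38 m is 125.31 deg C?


Step 1: grad = (T_d1 - T_surf)/d1 * 1000 = (125.31 - 16.927)/871.38 * 1000 = 124.3809 deg C/km
Step 2: T_res = T_surf + grad*d2/1000 = 16.927 + 124.3809*3611.6/1000 = 466.14 deg C
T_res = 466.14 deg C


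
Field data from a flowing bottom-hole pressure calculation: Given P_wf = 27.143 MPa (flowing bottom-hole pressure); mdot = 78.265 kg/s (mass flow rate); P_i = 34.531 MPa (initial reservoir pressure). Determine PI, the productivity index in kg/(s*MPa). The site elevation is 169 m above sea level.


PI = mdot / (P_i - P_wf)
PI = 78.265 / (34.531 - 27.143)
PI = 10.594 kg/(s*MPa)


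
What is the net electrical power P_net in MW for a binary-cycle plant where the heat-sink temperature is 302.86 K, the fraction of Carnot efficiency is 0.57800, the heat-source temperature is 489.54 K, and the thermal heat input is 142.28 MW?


Step 1: eta = (1 - Tc/Th)*f = (1 - 302.86/489.54)*0.578 = 0.2204131
Step 2: P_net = eta * Q_in = 0.2204131 * 142.28 = 31.360 MW
P_net = 31.360 MW


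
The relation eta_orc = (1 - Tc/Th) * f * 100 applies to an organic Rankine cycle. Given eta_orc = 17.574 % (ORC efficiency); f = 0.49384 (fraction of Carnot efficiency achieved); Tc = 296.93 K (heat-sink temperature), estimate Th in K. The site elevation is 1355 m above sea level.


Th = Tc / (1 - (eta_orc/100)/f)
Th = 296.93 / (1 - (17.574/100)/0.49384)
Th = 460.97 K


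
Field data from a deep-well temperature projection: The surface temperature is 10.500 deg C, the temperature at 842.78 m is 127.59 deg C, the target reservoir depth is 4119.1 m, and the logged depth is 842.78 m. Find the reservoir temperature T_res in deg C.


Step 1: grad = (T_d1 - T_surf)/d1 * 1000 = (127.59 - 10.5)/842.78 * 1000 = 138.9331 deg C/km
Step 2: T_res = T_surf + grad*d2/1000 = 10.5 + 138.9331*4119.1/1000 = 582.78 deg C
T_res = 582.78 deg C


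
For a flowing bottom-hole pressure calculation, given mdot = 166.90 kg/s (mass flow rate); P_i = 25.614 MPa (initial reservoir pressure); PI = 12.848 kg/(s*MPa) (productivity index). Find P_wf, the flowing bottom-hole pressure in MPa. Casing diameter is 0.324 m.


P_wf = P_i - mdot / PI
P_wf = 25.614 - 166.90 / 12.848
P_wf = 12.624 MPa


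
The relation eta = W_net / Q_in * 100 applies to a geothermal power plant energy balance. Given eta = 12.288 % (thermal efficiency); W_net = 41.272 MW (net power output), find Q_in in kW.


Q_in = W_net / (eta / 100)
Q_in = 41.272 / (12.288 / 100)
Q_in = 335.8724 MW
Convert: 335.8724 MW * 1000.0 = 3.3587e+05 kW
Q_in = 3.3587e+05 kW


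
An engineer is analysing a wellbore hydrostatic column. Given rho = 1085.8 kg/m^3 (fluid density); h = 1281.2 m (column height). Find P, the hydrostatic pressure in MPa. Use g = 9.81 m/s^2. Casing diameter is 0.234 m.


P = rho * g * h / 1e6
P = 1085.8 * 9.81 * 1281.2 / 1e6
P = 13.647 MPa


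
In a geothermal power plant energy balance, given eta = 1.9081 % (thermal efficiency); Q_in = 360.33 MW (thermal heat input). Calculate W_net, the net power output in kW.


W_net = eta / 100 * Q_in
W_net = 1.9081 / 100 * 360.33
W_net = 6.875457 MW
Convert: 6.875457 MW * 1000.0 = 6875.5 kW
W_net = 6875.5 kW


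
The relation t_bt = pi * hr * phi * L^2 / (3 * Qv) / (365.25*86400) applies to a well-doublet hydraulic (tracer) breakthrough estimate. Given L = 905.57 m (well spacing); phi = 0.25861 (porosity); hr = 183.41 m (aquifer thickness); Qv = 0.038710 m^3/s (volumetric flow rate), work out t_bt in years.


t_bt = pi * hr * phi * L^2 / (3 * Qv) / (365.25*86400)
t_bt = pi * 183.41 * 0.25861 * 905.57^2 / (3 * 0.038710) / (365.25*86400)
t_bt = 33.344 years


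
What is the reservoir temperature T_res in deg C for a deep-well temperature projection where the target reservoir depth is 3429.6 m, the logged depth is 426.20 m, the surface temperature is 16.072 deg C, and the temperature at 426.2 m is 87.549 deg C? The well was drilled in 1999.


Step 1: grad = (T_d1 - T_surf)/d1 * 1000 = (87.549 - 16.072)/426.2 * 1000 = 167.7076 deg C/km
Step 2: T_res = T_surf + grad*d2/1000 = 16.072 + 167.7076*3429.6/1000 = 591.24 deg C
T_res = 591.24 deg C


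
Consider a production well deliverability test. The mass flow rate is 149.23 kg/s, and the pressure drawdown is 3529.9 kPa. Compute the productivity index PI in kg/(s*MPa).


PI = mdot * 1000 / dP
PI = 149.23 * 1000 / 3529.9
PI = 42.276 kg/(s*MPa)


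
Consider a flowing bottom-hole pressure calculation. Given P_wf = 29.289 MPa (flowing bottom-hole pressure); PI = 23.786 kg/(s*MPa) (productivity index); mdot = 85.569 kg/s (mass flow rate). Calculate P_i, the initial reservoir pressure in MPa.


P_i = P_wf + mdot / PI
P_i = 29.289 + 85.569 / 23.786
P_i = 32.886 MPa


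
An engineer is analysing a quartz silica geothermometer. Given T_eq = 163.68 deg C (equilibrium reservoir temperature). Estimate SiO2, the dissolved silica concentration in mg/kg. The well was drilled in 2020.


SiO2 = 10^(5.19 - 1309/(T_eq + 273.15))
SiO2 = 10^(5.19 - 1309/(163.68 + 273.15))
SiO2 = 156.10 mg/kg


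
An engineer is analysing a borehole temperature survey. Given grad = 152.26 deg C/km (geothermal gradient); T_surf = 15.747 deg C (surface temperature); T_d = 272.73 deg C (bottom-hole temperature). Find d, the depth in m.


d = (T_d - T_surf) / grad * 1000
d = (272.73 - 15.747) / 152.26 * 1000
d = 1687.8 m


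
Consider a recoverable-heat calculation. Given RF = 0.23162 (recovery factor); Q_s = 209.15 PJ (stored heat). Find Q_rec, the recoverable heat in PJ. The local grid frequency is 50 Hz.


Q_rec = Q_s * RF
Q_rec = 209.15 * 0.23162
Q_rec = 48.443 PJ


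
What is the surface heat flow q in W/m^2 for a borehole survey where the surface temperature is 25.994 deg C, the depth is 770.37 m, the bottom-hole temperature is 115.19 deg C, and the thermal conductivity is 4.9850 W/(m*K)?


Step 1: grad = (T_d - T_surf)/d * 1000 = (115.19 - 25.994)/770.37 * 1000 = 115.7833 deg C/km
Step 2: q = k * grad / 1000 = 4.985 * 115.7833 / 1000 = 0.57718 W/m^2
q = 0.57718 W/m^2


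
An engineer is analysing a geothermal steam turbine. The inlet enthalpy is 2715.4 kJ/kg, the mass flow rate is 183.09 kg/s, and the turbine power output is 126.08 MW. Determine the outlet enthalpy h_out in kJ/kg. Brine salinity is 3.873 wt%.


h_out = h_in - P * 1000 / mdot
h_out = 2715.4 - 126.08 * 1000 / 183.09
h_out = 2026.8 kJ/kg


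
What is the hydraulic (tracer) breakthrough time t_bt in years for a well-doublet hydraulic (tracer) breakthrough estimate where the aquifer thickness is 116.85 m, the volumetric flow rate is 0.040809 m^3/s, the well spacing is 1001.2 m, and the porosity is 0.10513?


t_bt = pi * hr * phi * L^2 / (3 * Qv) / (365.25*86400)
t_bt = pi * 116.85 * 0.10513 * 1001.2^2 / (3 * 0.040809) / (365.25*86400)
t_bt = 10.013 years


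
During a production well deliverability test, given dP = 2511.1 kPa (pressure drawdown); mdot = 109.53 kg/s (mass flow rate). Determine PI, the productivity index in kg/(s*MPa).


PI = mdot * 1000 / dP
PI = 109.53 * 1000 / 2511.1
PI = 43.618 kg/(s*MPa)


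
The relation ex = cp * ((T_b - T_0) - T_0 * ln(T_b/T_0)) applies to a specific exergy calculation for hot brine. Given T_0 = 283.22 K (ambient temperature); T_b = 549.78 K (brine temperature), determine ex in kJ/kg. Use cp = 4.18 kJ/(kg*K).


ex = cp * ((T_b - T_0) - T_0 * ln(T_b/T_0))
ex = 4.18 * ((549.78 - 283.22) - 283.22 * ln(549.78/283.22))
ex = 328.97 kJ/kg


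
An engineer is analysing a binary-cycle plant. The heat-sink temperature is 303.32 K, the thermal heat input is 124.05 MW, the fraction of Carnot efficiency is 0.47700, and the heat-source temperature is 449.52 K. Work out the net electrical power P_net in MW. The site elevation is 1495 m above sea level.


Step 1: eta = (1 - Tc/Th)*f = (1 - 303.32/449.52)*0.477 = 0.1551375
Step 2: P_net = eta * Q_in = 0.1551375 * 124.05 = 19.245 MW
P_net = 19.245 MW


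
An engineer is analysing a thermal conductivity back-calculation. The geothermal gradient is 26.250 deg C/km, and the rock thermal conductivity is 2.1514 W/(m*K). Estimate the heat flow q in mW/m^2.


q = k * grad / 1000
q = 2.1514 * 26.250 / 1000
q = 0.05647425 W/m^2
Convert: 0.05647425 W/m^2 * 1000.0 = 56.474 mW/m^2
q = 56.474 mW/m^2


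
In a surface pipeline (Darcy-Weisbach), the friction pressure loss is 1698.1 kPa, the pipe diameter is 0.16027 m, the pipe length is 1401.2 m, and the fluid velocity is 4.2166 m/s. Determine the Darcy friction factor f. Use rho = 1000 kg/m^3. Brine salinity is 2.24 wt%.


f = dP*1000 / ((L/D)*(rho*vel^2/2))
f = 1698.1*1000 / ((1401.2/0.16027)*(1000*4.2166^2/2))
f = 0.021848


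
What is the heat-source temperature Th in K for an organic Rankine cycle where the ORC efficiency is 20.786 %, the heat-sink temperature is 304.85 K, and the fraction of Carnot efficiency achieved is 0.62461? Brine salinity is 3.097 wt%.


Th = Tc / (1 - (eta_orc/100)/f)
Th = 304.85 / (1 - (20.786/100)/0.62461)
Th = 456.90 K


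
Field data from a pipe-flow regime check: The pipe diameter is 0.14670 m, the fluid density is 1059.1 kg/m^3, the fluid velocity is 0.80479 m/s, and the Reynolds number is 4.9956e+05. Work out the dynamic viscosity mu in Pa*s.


mu = rho * vel * D / Re
mu = 1059.1 * 0.80479 * 0.14670 / 4.9956e+05
mu = 0.00025030 Pa*s


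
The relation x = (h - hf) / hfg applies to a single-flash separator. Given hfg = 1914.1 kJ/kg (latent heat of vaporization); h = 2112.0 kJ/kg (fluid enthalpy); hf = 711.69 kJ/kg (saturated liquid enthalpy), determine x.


x = (h - hf) / hfg
x = (2112.0 - 711.69) / 1914.1
x = 0.73158


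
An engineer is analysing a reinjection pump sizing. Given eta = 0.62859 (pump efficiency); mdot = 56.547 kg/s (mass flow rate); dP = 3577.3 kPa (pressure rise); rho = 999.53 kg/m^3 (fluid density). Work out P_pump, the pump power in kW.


P_pump = mdot * dP / (rho * eta)
P_pump = 56.547 * 3577.3 / (999.53 * 0.62859)
P_pump = 321.96 kW


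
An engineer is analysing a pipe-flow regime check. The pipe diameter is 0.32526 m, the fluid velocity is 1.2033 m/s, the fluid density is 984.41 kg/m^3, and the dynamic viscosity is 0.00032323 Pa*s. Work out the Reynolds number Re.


Re = rho * vel * D / mu
Re = 984.41 * 1.2033 * 0.32526 / 0.00032323
Re = 1.1920e+06


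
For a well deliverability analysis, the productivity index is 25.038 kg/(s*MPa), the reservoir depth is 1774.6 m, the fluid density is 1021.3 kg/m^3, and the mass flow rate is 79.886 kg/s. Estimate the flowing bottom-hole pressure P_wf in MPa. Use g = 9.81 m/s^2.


Step 1: P_i = rho*g*h/1e6 = 1021.3*9.81*1774.6/1e6 = 17.77963 MPa
Step 2: P_wf = P_i - mdot/PI = 17.77963 - 79.886/25.038 = 14.589 MPa
P_wf = 14.589 MPa


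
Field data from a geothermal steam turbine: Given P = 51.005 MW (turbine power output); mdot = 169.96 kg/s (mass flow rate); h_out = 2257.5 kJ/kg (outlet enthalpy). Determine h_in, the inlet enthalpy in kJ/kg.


h_in = h_out + P * 1000 / mdot
h_in = 2257.5 + 51.005 * 1000 / 169.96
h_in = 2557.6 kJ/kg


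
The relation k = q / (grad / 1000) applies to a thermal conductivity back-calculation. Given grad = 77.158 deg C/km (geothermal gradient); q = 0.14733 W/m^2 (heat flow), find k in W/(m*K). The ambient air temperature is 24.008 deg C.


k = q / (grad / 1000)
k = 0.14733 / (77.158 / 1000)
k = 1.9095 W/(m*K)


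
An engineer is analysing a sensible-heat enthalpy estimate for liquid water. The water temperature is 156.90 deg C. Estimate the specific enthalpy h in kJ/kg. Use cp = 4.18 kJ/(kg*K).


h = cp * T
h = 4.18 * 156.90
h = 655.84 kJ/kg


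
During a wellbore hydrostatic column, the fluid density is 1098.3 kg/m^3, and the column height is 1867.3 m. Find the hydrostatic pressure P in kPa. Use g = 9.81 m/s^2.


P = rho * g * h / 1e6
P = 1098.3 * 9.81 * 1867.3 / 1e6
P = 20.11889 MPa
Convert: 20.11889 MPa * 1000.0 = 20119 kPa
P = 20119 kPa


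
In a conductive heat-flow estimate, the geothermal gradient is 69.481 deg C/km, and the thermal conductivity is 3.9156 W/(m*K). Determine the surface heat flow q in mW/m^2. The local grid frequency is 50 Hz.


q = k * grad / 1000
q = 3.9156 * 69.481 / 1000
q = 0.2720598 W/m^2
Convert: 0.2720598 W/m^2 * 1000.0 = 272.06 mW/m^2
q = 272.06 mW/m^2


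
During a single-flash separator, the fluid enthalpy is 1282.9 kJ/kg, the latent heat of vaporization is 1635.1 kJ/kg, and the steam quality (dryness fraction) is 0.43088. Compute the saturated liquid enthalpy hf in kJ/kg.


hf = h - x * hfg
hf = 1282.9 - 0.43088 * 1635.1
hf = 578.37 kJ/kg


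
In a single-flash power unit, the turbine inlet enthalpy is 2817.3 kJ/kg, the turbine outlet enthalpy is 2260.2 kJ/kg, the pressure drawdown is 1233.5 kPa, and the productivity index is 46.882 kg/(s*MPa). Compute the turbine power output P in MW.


Step 1: mdot = PI * dP / 1000 = 46.882 * 1233.5 / 1000 = 57.82895 kg/s
Step 2: P = mdot*(h_in - h_out)/1000 = 57.82895*(2817.3 - 2260.2)/1000 = 32.217 MW
P = 32.217 MW


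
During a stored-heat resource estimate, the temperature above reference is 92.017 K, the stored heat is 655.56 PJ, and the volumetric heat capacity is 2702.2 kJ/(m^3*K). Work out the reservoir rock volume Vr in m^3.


Vr = Q_s * 1e12 / (rhoc * dT)
Vr = 655.56 * 1e12 / (2702.2 * 92.017)
Vr = 2.6365e+09 m^3


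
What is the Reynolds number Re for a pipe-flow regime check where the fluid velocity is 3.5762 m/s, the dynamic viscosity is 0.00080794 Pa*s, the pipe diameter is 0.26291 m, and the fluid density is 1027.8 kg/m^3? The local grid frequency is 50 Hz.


Re = rho * vel * D / mu
Re = 1027.8 * 3.5762 * 0.26291 / 0.00080794
Re = 1.1961e+06


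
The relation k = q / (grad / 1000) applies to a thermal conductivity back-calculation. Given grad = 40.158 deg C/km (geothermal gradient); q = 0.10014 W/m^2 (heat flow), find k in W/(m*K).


k = q / (grad / 1000)
k = 0.10014 / (40.158 / 1000)
k = 2.4937 W/(m*K)


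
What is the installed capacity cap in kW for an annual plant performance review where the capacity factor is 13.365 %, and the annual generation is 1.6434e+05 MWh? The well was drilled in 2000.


cap = E_a / (CF/100 * 8760)
cap = 1.6434e+05 / (13.365/100 * 8760)
cap = 140.3687 MW
Convert: 140.3687 MW * 1000.0 = 1.4037e+05 kW
cap = 1.4037e+05 kW


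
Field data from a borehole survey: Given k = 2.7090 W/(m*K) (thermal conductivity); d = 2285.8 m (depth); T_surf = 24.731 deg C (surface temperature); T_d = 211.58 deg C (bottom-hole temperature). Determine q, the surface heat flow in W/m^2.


Step 1: grad = (T_d - T_surf)/d * 1000 = (211.58 - 24.731)/2285.8 * 1000 = 81.74337 deg C/km
Step 2: q = k * grad / 1000 = 2.709 * 81.74337 / 1000 = 0.22144 W/m^2
q = 0.22144 W/m^2


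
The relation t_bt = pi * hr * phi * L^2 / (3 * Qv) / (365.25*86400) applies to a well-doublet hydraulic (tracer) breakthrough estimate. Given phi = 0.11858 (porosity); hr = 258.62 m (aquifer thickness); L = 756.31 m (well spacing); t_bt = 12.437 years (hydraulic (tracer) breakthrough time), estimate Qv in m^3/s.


Qv = pi*hr*phi*L^2 / (3*t_bt*365.25*86400)
Qv = pi*258.62*0.11858*756.31^2 / (3*12.437*365.25*86400)
Qv = 0.046804 m^3/s


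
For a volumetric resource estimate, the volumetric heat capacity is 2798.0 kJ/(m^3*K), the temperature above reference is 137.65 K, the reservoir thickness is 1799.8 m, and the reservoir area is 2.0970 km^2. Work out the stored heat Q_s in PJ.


Step 1: Vr = A*1e6*hr = 2.097*1e6*1799.8 = 3.774181e+09 m^3
Step 2: Q_s = Vr*rhoc*dT/1e12 = 3.774181e+09*2798.0*137.65/1e12 = 1453.6 PJ
Q_s = 1453.6 PJ


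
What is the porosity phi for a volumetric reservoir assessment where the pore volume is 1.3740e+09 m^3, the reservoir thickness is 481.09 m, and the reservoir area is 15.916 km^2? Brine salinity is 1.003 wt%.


phi = Vp / (A * 1e6 * hr)
phi = 1.3740e+09 / (15.916 * 1e6 * 481.09)
phi = 0.17944


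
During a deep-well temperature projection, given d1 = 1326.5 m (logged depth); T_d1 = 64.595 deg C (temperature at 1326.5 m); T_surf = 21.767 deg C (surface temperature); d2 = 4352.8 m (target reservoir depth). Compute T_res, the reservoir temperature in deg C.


Step 1: grad = (T_d1 - T_surf)/d1 * 1000 = (64.595 - 21.767)/1326.5 * 1000 = 32.28647 deg C/km
Step 2: T_res = T_surf + grad*d2/1000 = 21.767 + 32.28647*4352.8/1000 = 162.30 deg C
T_res = 162.30 deg C


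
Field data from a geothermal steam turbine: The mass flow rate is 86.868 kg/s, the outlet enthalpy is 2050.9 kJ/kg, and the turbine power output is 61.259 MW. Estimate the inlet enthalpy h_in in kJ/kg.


h_in = h_out + P * 1000 / mdot
h_in = 2050.9 + 61.259 * 1000 / 86.868
h_in = 2756.1 kJ/kg


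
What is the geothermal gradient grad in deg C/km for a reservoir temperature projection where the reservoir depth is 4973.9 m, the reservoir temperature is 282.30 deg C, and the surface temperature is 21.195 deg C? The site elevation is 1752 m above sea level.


grad = (T_res - T_surf) / d * 1000
grad = (282.30 - 21.195) / 4973.9 * 1000
grad = 52.495 deg C/km


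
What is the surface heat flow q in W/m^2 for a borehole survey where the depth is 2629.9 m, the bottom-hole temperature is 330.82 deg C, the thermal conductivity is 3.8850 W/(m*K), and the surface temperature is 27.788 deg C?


Step 1: grad = (T_d - T_surf)/d * 1000 = (330.82 - 27.788)/2629.9 * 1000 = 115.2257 deg C/km
Step 2: q = k * grad / 1000 = 3.885 * 115.2257 / 1000 = 0.44765 W/m^2
q = 0.44765 W/m^2


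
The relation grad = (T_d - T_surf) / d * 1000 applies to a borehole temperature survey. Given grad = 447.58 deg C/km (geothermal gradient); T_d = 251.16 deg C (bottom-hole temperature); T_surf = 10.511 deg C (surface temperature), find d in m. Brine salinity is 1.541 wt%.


d = (T_d - T_surf) / grad * 1000
d = (251.16 - 10.511) / 447.58 * 1000
d = 537.67 m


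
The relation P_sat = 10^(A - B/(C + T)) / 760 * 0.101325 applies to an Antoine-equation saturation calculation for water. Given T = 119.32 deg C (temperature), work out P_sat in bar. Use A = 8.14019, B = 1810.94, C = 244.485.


P_sat = 10^(A - B/(C + T)) / 760 * 0.101325
P_sat = 10^(8.14019 - 1810.94/(244.485 + 119.32)) / 760 * 0.101325
P_sat = 0.1937834 MPa
Convert: 0.1937834 MPa * 10.0 = 1.9378 bar
P_sat = 1.9378 bar


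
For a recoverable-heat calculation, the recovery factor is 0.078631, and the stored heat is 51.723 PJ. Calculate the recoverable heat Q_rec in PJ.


Q_rec = Q_s * RF
Q_rec = 51.723 * 0.078631
Q_rec = 4.0670 PJ


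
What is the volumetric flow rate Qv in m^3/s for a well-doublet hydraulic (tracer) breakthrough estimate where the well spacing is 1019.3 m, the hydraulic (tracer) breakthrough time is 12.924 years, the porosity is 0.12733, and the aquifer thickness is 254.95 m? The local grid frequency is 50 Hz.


Qv = pi*hr*phi*L^2 / (3*t_bt*365.25*86400)
Qv = pi*254.95*0.12733*1019.3^2 / (3*12.924*365.25*86400)
Qv = 0.086600 m^3/s


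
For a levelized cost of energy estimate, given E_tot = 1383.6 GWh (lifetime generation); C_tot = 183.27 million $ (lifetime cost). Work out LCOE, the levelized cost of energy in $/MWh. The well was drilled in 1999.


LCOE = C_tot / E_tot * 100
LCOE = 183.27 / 1383.6 * 100
LCOE = 13.24588 cents/kWh
Convert: 13.24588 cents/kWh * 10.0 = 132.46 $/MWh
LCOE = 132.46 $/MWh


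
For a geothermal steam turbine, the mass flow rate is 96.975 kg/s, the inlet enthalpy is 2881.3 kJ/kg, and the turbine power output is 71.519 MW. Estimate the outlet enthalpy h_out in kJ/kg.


h_out = h_in - P * 1000 / mdot
h_out = 2881.3 - 71.519 * 1000 / 96.975
h_out = 2143.8 kJ/kg


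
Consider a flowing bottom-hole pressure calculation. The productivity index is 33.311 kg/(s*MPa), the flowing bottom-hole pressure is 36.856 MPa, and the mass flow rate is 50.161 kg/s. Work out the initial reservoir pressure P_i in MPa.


P_i = P_wf + mdot / PI
P_i = 36.856 + 50.161 / 33.311
P_i = 38.362 MPa


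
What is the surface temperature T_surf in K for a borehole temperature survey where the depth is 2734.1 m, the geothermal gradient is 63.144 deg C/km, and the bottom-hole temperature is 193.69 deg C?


T_surf = T_d - grad * d / 1000
T_surf = 193.69 - 63.144 * 2734.1 / 1000
T_surf = 21.04799 deg C
Convert to K: 21.04799 + 273.15 = 294.20 K
T_surf = 294.20 K


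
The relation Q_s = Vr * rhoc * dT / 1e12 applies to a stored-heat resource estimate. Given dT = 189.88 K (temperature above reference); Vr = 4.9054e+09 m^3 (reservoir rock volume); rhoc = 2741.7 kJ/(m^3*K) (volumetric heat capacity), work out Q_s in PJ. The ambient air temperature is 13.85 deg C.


Q_s = Vr * rhoc * dT / 1e12
Q_s = 4.9054e+09 * 2741.7 * 189.88 / 1e12
Q_s = 2553.7 PJ


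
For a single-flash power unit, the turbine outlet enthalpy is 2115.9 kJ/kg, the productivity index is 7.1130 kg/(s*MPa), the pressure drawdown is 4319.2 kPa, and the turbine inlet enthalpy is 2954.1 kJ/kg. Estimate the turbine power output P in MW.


Step 1: mdot = PI * dP / 1000 = 7.113 * 4319.2 / 1000 = 30.72247 kg/s
Step 2: P = mdot*(h_in - h_out)/1000 = 30.72247*(2954.1 - 2115.9)/1000 = 25.752 MW
P = 25.752 MW
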